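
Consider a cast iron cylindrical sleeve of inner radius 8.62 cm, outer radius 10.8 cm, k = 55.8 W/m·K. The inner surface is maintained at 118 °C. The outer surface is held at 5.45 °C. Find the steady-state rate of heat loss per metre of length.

Q' = 1.75×10^5 W/m

Q' = 2πk·ΔT/ln(r₂/r₁) = 2π × 55.8 × 112.55 / ln(0.108/0.0862) = 1.75×10^5 W/m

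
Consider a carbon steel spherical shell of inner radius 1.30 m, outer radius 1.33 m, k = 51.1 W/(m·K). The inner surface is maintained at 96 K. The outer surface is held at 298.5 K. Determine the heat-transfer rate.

Q = 4πk·ΔT/(1/r₁ − 1/r₂) = 4π × 51.1 × 202.5 / (1/1.30 − 1/1.33) = 7.49×10^6 W

Q = 7490 kW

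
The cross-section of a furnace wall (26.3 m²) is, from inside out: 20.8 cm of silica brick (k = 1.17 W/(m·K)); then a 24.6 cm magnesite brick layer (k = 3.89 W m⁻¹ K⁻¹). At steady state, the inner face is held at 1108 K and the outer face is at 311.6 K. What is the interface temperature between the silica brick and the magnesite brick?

T = 521 K

Series thermal resistances, inner to outer:
  R_silica brick = L/(kA) = 0.208/(1.17·26.3) = 0.006760 K/W
  R_magnesite brick = L/(kA) = 0.246/(3.89·26.3) = 0.002405 K/W
ΣR = 0.006760 + 0.002405 = 0.009165 K/W
Q = ΔT/ΣR = (1108 K − 311.6 K)/0.009165 = 86900 W
From the inner boundary to the silica brick/magnesite brick interface, ΣR_partial = 0.006760 K/W.
T_interface = T_in − Q·ΣR_partial = 1108 K − (86900)(0.006760) = 521 K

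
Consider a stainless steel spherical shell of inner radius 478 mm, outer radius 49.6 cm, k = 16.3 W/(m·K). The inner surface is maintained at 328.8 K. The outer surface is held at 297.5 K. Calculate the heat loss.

Q = 4πk·ΔT/(1/r₁ − 1/r₂) = 4π × 16.3 × 31.3 / (1/0.478 − 1/0.496) = 84400 W

Q = 84.4 kW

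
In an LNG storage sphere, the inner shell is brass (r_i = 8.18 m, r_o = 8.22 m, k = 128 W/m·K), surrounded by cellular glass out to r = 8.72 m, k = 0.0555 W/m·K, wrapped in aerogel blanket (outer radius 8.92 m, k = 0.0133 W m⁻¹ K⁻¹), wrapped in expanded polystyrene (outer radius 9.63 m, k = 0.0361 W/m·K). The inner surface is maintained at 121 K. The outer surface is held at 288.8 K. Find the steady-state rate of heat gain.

Q = 3.85 kW

Resistance network (inner→outer):
  R_brass = (1/8.18 − 1/8.22)/(4πk) = 5.949×10^-4/(4π·128) = 3.698×10^-7 K/W
  R_cellular glass = (1/8.22 − 1/8.72)/(4πk) = 0.006976/(4π·0.0555) = 0.01000 K/W
  R_aerogel blanket = (1/8.72 − 1/8.92)/(4πk) = 0.002571/(4π·0.0133) = 0.01538 K/W
  R_expanded polystyrene = (1/8.92 − 1/9.63)/(4πk) = 0.008265/(4π·0.0361) = 0.01822 K/W
ΣR = 3.698×10^-7 + 0.01000 + 0.01538 + 0.01822 = 0.04360 K/W
Q = ΔT/ΣR = (121 K − 288.8 K)/0.04360 = -3850 W
(Negative Q ⇒ heat flows inward; heat gain = 3850 W.)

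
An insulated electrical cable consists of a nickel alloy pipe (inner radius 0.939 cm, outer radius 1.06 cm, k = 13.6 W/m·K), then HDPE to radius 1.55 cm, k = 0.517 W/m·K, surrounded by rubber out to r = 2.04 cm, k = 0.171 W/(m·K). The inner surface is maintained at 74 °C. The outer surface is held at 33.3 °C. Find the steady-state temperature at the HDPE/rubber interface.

Resistance network (inner→outer):
  R'_nickel alloy = ln(0.0106/0.00939)/(2πk) = 0.1212/(2π·13.6) = 0.001418 m·K/W
  R'_HDPE = ln(0.0155/0.0106)/(2πk) = 0.3800/(2π·0.517) = 0.1170 m·K/W
  R'_rubber = ln(0.0204/0.0155)/(2πk) = 0.2747/(2π·0.171) = 0.2557 m·K/W
ΣR = 0.001418 + 0.1170 + 0.2557 = 0.3741 m·K/W
Q' = ΔT/ΣR = (74 °C − 33.3 °C)/0.3741 = 108.8 W/m
From the inner boundary to the HDPE/rubber interface, ΣR_partial = 0.1184 m·K/W.
T_interface = T_in − Q'·ΣR_partial = 74 °C − (108.8)(0.1184) = 61.1 °C

T = 61.1 °C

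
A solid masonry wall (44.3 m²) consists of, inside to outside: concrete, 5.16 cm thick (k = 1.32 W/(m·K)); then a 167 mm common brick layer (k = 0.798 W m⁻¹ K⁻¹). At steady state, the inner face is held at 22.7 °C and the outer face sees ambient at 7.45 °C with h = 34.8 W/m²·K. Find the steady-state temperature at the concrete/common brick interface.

Treat each layer as a resistance in series:
  R_concrete = L/(kA) = 0.0516/(1.32·44.3) = 8.824×10^-4 K/W
  R_common brick = L/(kA) = 0.167/(0.798·44.3) = 0.004724 K/W
  R_conv,out = 1/(hA) = 1/(34.8·44.3) = 6.487×10^-4 K/W
ΣR = 8.824×10^-4 + 0.004724 + 6.487×10^-4 = 0.006255 K/W
Q = ΔT/ΣR = (22.7 °C − 7.45 °C)/0.006255 = 2438 W
From the inner boundary to the concrete/common brick interface, ΣR_partial = 8.824×10^-4 K/W.
T_interface = T_in − Q·ΣR_partial = 22.7 °C − (2438)(8.824×10^-4) = 20.5 °C

T = 20.5 °C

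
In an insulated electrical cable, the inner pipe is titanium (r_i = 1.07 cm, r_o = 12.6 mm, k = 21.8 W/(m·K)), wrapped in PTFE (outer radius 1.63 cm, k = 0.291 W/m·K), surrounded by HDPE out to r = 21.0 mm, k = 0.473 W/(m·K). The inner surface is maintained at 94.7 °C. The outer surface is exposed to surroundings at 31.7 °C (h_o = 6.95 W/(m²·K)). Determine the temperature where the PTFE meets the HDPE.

Treat each layer as a resistance in series:
  R'_titanium = ln(0.0126/0.0107)/(2πk) = 0.1635/(2π·21.8) = 0.001193 m·K/W
  R'_PTFE = ln(0.0163/0.0126)/(2πk) = 0.2575/(2π·0.291) = 0.1408 m·K/W
  R'_HDPE = ln(0.0210/0.0163)/(2πk) = 0.2534/(2π·0.473) = 0.08525 m·K/W
  R'_conv,out = 1/(2πr h) = 1/(2π·0.0210·6.95) = 1.090 m·K/W
ΣR = 0.001193 + 0.1408 + 0.08525 + 1.090 = 1.317 m·K/W
Q' = ΔT/ΣR = (94.7 °C − 31.7 °C)/1.317 = 47.84 W/m
From the inner boundary to the PTFE/HDPE interface, ΣR_partial = 0.1420 m·K/W.
T_interface = T_in − Q'·ΣR_partial = 94.7 °C − (47.84)(0.1420) = 87.9 °C

T = 87.9 °C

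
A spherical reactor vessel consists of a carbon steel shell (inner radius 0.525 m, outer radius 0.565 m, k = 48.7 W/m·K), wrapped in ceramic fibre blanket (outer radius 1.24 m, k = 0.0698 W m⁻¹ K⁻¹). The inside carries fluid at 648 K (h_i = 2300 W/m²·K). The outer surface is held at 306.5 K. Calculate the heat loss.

Q = 311 W

Treat each layer as a resistance in series:
  R_conv,in = 1/(4πr²h) = 1/(4π·0.525²·2300) = 1.255×10^-4 K/W
  R_carbon steel = (1/0.525 − 1/0.565)/(4πk) = 0.1349/(4π·48.7) = 2.204×10^-4 K/W
  R_ceramic fibre blanket = (1/0.565 − 1/1.24)/(4πk) = 0.9635/(4π·0.0698) = 1.098 K/W
ΣR = 1.255×10^-4 + 2.204×10^-4 + 1.098 = 1.098 K/W
Q = ΔT/ΣR = (648 K − 306.5 K)/1.098 = 311 W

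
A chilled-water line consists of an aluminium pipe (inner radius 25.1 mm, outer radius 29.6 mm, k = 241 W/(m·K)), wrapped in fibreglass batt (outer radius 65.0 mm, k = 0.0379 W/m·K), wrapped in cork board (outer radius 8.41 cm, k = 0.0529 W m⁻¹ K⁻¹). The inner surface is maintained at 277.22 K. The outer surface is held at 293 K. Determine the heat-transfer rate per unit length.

Q' = 3.87 W/m

Resistance network (inner→outer):
  R'_aluminium = ln(0.0296/0.0251)/(2πk) = 0.1649/(2π·241) = 1.089×10^-4 m·K/W
  R'_fibreglass batt = ln(0.0650/0.0296)/(2πk) = 0.7866/(2π·0.0379) = 3.303 m·K/W
  R'_cork board = ln(0.0841/0.0650)/(2πk) = 0.2576/(2π·0.0529) = 0.7751 m·K/W
ΣR = 1.089×10^-4 + 3.303 + 0.7751 = 4.078 m·K/W
Q' = ΔT/ΣR = (277.22 K − 293 K)/4.078 = -3.87 W/m
(Negative Q' ⇒ heat flows inward; heat gain = 3.87 W/m.)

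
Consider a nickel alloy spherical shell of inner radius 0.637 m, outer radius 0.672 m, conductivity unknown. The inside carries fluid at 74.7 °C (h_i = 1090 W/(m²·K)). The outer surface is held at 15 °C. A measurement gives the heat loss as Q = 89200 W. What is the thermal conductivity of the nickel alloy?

k = 13.3 W/m·K

ΣR = ΔT/Q = |74.7 − 15|/89200 = 6.693×10^-4 K/W
Known resistances:
  R_conv,in = 1/(4πr²h) = 1/(4π·0.637²·1090) = 1.799×10^-4 K/W
R_nickel alloy = ΣR − ΣR_known = 6.693×10^-4 − 1.799×10^-4 = 4.894×10^-4 K/W
(1/r₁−1/r₂)/(4πk) = 4.894×10^-4 ⇒ k = 0.08176/(4π·4.894×10^-4) = 13.3 W/m·K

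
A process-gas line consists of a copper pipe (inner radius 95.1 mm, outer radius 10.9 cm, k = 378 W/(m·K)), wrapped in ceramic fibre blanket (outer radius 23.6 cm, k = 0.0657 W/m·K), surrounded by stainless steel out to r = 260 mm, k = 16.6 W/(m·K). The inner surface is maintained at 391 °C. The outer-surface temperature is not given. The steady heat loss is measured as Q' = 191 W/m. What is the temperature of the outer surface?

T_out = 33.4 °C

Series resistances:
  R'_copper = ln(0.109/0.0951)/(2πk) = 0.1364/(2π·378) = 5.744×10^-5 m·K/W
  R'_ceramic fibre blanket = ln(0.236/0.109)/(2πk) = 0.7725/(2π·0.0657) = 1.871 m·K/W
  R'_stainless steel = ln(0.260/0.236)/(2πk) = 0.09685/(2π·16.6) = 9.286×10^-4 m·K/W
ΣR = 1.872 m·K/W
ΔT = Q'·ΣR = 191 × 1.872 = 357.6 K
Heat flows outward, so T_out = T_in − ΔT = 391 − 357.6 = 33.4 °C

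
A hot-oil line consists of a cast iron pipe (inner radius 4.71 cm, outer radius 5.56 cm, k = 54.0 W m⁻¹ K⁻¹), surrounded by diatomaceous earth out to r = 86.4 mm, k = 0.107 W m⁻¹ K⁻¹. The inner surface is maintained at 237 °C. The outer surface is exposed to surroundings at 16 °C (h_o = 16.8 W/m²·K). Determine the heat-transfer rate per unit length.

Series thermal resistances, inner to outer:
  R'_cast iron = ln(0.0556/0.0471)/(2πk) = 0.1659/(2π·54.0) = 4.890×10^-4 m·K/W
  R'_diatomaceous earth = ln(0.0864/0.0556)/(2πk) = 0.4408/(2π·0.107) = 0.6557 m·K/W
  R'_conv,out = 1/(2πr h) = 1/(2π·0.0864·16.8) = 0.1096 m·K/W
ΣR = 4.890×10^-4 + 0.6557 + 0.1096 = 0.7658 m·K/W
Q' = ΔT/ΣR = (237 °C − 16 °C)/0.7658 = 289 W/m

Q' = 289 W/m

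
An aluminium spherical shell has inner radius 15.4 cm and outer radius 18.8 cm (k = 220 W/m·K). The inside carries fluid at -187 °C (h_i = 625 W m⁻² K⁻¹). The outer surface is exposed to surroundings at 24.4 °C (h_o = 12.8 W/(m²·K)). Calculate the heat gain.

Q = 1160 W

Resistance network (inner→outer):
  R_conv,in = 1/(4πr²h) = 1/(4π·0.154²·625) = 0.005369 K/W
  R_aluminium = (1/0.154 − 1/0.188)/(4πk) = 1.174/(4π·220) = 4.248×10^-4 K/W
  R_conv,out = 1/(4πr²h) = 1/(4π·0.188²·12.8) = 0.1759 K/W
ΣR = 0.005369 + 4.248×10^-4 + 0.1759 = 0.1817 K/W
Q = ΔT/ΣR = (-187 °C − 24.4 °C)/0.1817 = -1160 W
(Negative Q ⇒ heat flows inward; heat gain = 1160 W.)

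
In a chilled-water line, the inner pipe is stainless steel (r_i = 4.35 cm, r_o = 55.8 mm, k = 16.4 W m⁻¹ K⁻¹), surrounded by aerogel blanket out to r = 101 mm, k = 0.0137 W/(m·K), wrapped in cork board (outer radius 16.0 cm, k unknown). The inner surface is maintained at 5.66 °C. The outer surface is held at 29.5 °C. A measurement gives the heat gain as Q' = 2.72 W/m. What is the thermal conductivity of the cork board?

ΣR = ΔT/Q' = |5.66 − 29.5|/2.72 = 8.765 m·K/W
Known resistances:
  R'_stainless steel = ln(0.0558/0.0435)/(2πk) = 0.2490/(2π·16.4) = 0.002417 m·K/W
  R'_aerogel blanket = ln(0.101/0.0558)/(2πk) = 0.5933/(2π·0.0137) = 6.893 m·K/W
R_cork board = ΣR − ΣR_known = 8.765 − 6.895 = 1.870 m·K/W
ln(r₂/r₁)/(2πk) = 1.870 ⇒ k = 0.4601/(2π·1.870) = 0.0392 W/m·K

k = 0.0392 W/m·K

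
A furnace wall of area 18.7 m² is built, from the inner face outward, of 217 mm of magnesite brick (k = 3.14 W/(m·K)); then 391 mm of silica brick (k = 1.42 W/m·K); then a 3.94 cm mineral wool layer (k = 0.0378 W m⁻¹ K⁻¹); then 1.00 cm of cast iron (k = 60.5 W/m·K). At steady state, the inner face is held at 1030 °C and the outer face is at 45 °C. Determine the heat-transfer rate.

Resistance network (inner→outer):
  R_magnesite brick = L/(kA) = 0.217/(3.14·18.7) = 0.003696 K/W
  R_silica brick = L/(kA) = 0.391/(1.42·18.7) = 0.01472 K/W
  R_mineral wool = L/(kA) = 0.0394/(0.0378·18.7) = 0.05574 K/W
  R_cast iron = L/(kA) = 0.0100/(60.5·18.7) = 8.839×10^-6 K/W
ΣR = 0.003696 + 0.01472 + 0.05574 + 8.839×10^-6 = 0.07416 K/W
Q = ΔT/ΣR = (1030 °C − 45 °C)/0.07416 = 13300 W

Q = 13.3 kW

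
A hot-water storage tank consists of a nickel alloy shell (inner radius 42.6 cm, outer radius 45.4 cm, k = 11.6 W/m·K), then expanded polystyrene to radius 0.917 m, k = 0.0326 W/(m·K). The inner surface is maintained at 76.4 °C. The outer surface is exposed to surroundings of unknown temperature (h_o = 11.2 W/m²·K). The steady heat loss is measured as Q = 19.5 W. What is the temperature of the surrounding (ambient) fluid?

T_out = 23.3 °C

Series resistances:
  R_nickel alloy = (1/0.426 − 1/0.454)/(4πk) = 0.1448/(4π·11.6) = 9.932×10^-4 K/W
  R_expanded polystyrene = (1/0.454 − 1/0.917)/(4πk) = 1.112/(4π·0.0326) = 2.715 K/W
  R_conv,out = 1/(4πr²h) = 1/(4π·0.917²·11.2) = 0.008450 K/W
ΣR = 2.724 K/W
ΔT = Q·ΣR = 19.5 × 2.724 = 53.12 K
Heat flows outward, so T_out = T_in − ΔT = 76.4 − 53.12 = 23.3 °C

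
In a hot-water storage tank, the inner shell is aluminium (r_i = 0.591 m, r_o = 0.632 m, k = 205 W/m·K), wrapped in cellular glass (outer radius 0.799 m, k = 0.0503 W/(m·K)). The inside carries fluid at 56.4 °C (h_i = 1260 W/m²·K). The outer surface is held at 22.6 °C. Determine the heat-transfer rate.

Q = 64.6 W

Resistance network (inner→outer):
  R_conv,in = 1/(4πr²h) = 1/(4π·0.591²·1260) = 1.808×10^-4 K/W
  R_aluminium = (1/0.591 − 1/0.632)/(4πk) = 0.1098/(4π·205) = 4.261×10^-5 K/W
  R_cellular glass = (1/0.632 − 1/0.799)/(4πk) = 0.3307/(4π·0.0503) = 0.5232 K/W
ΣR = 1.808×10^-4 + 4.261×10^-5 + 0.5232 = 0.5234 K/W
Q = ΔT/ΣR = (56.4 °C − 22.6 °C)/0.5234 = 64.6 W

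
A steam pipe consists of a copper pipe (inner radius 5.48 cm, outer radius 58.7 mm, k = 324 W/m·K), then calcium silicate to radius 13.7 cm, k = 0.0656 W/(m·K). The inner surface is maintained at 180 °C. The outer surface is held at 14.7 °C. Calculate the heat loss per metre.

Series thermal resistances, inner to outer:
  R'_copper = ln(0.0587/0.0548)/(2πk) = 0.06875/(2π·324) = 3.377×10^-5 m·K/W
  R'_calcium silicate = ln(0.137/0.0587)/(2πk) = 0.8475/(2π·0.0656) = 2.056 m·K/W
ΣR = 3.377×10^-5 + 2.056 = 2.056 m·K/W
Q' = ΔT/ΣR = (180 °C − 14.7 °C)/2.056 = 80.4 W/m

Q' = 80.4 W/m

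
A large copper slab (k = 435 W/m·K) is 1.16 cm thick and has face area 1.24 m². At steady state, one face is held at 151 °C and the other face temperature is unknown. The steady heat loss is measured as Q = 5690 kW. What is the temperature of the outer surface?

T_out = 28.6 °C

Sum the resistances:
  R_copper = L/(kA) = 0.0116/(435·1.24) = 2.151×10^-5 K/W
ΣR = 2.151×10^-5 K/W
ΔT = Q·ΣR = 5.69×10^6 × 2.151×10^-5 = 122.4 K
Heat flows outward, so T_out = T_in − ΔT = 151 − 122.4 = 28.6 °C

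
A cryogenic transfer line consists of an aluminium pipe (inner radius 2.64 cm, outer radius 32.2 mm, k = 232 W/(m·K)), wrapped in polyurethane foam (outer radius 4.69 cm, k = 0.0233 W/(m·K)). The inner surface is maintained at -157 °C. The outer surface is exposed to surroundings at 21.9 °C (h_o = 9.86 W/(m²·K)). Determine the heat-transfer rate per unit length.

Treat each layer as a resistance in series:
  R'_aluminium = ln(0.0322/0.0264)/(2πk) = 0.1986/(2π·232) = 1.362×10^-4 m·K/W
  R'_polyurethane foam = ln(0.0469/0.0322)/(2πk) = 0.3761/(2π·0.0233) = 2.569 m·K/W
  R'_conv,out = 1/(2πr h) = 1/(2π·0.0469·9.86) = 0.3442 m·K/W
ΣR = 1.362×10^-4 + 2.569 + 0.3442 = 2.913 m·K/W
Q' = ΔT/ΣR = (-157 °C − 21.9 °C)/2.913 = -61.4 W/m
(Negative Q' ⇒ heat flows inward; heat gain = 61.4 W/m.)

Q' = 61.4 W/m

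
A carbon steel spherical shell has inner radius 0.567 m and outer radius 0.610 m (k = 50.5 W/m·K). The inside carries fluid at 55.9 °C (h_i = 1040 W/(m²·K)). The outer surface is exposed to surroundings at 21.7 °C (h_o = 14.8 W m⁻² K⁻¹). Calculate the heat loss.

Q = 2.30 kW

Treat each layer as a resistance in series:
  R_conv,in = 1/(4πr²h) = 1/(4π·0.567²·1040) = 2.380×10^-4 K/W
  R_carbon steel = (1/0.567 − 1/0.610)/(4πk) = 0.1243/(4π·50.5) = 1.959×10^-4 K/W
  R_conv,out = 1/(4πr²h) = 1/(4π·0.610²·14.8) = 0.01445 K/W
ΣR = 2.380×10^-4 + 1.959×10^-4 + 0.01445 = 0.01488 K/W
Q = ΔT/ΣR = (55.9 °C − 21.7 °C)/0.01488 = 2300 W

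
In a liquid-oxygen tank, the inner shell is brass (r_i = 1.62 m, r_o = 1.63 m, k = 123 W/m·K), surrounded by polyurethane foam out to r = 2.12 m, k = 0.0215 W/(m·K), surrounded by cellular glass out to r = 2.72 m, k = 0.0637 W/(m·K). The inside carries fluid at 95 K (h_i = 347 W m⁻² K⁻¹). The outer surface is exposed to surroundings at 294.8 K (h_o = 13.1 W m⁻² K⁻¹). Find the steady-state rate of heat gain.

Treat each layer as a resistance in series:
  R_conv,in = 1/(4πr²h) = 1/(4π·1.62²·347) = 8.738×10^-5 K/W
  R_brass = (1/1.62 − 1/1.63)/(4πk) = 0.003787/(4π·123) = 2.450×10^-6 K/W
  R_polyurethane foam = (1/1.63 − 1/2.12)/(4πk) = 0.1418/(4π·0.0215) = 0.5248 K/W
  R_cellular glass = (1/2.12 − 1/2.72)/(4πk) = 0.1041/(4π·0.0637) = 0.1300 K/W
  R_conv,out = 1/(4πr²h) = 1/(4π·2.72²·13.1) = 8.211×10^-4 K/W
ΣR = 8.738×10^-5 + 2.450×10^-6 + 0.5248 + 0.1300 + 8.211×10^-4 = 0.6557 K/W
Q = ΔT/ΣR = (95 K − 294.8 K)/0.6557 = -305 W
(Negative Q ⇒ heat flows inward; heat gain = 305 W.)

Q = 305 W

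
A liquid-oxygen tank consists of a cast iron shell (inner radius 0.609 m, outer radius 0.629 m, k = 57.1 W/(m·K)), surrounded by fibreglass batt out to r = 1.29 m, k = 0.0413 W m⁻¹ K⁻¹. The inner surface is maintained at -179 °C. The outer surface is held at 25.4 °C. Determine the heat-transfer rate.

Q = 130 W

Resistance network (inner→outer):
  R_cast iron = (1/0.609 − 1/0.629)/(4πk) = 0.05221/(4π·57.1) = 7.276×10^-5 K/W
  R_fibreglass batt = (1/0.629 − 1/1.29)/(4πk) = 0.8146/(4π·0.0413) = 1.570 K/W
ΣR = 7.276×10^-5 + 1.570 = 1.570 K/W
Q = ΔT/ΣR = (-179 °C − 25.4 °C)/1.570 = -130 W
(Negative Q ⇒ heat flows inward; heat gain = 130 W.)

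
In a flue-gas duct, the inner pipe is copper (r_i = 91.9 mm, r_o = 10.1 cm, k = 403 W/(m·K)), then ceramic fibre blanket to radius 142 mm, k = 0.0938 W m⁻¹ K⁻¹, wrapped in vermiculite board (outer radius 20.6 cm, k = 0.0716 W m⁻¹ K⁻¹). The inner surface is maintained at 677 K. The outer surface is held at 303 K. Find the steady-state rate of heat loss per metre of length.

Treat each layer as a resistance in series:
  R'_copper = ln(0.101/0.0919)/(2πk) = 0.09442/(2π·403) = 3.729×10^-5 m·K/W
  R'_ceramic fibre blanket = ln(0.142/0.101)/(2πk) = 0.3407/(2π·0.0938) = 0.5781 m·K/W
  R'_vermiculite board = ln(0.206/0.142)/(2πk) = 0.3720/(2π·0.0716) = 0.8270 m·K/W
ΣR = 3.729×10^-5 + 0.5781 + 0.8270 = 1.405 m·K/W
Q' = ΔT/ΣR = (677 K − 303 K)/1.405 = 266 W/m

Q' = 266 W/m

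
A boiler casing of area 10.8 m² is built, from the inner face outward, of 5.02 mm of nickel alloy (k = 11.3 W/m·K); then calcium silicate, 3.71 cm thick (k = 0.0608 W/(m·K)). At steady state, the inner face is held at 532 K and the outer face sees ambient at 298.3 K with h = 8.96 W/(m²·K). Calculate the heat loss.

Series thermal resistances, inner to outer:
  R_nickel alloy = L/(kA) = 0.00502/(11.3·10.8) = 4.113×10^-5 K/W
  R_calcium silicate = L/(kA) = 0.0371/(0.0608·10.8) = 0.05650 K/W
  R_conv,out = 1/(hA) = 1/(8.96·10.8) = 0.01033 K/W
ΣR = 4.113×10^-5 + 0.05650 + 0.01033 = 0.06687 K/W
Q = ΔT/ΣR = (532 K − 298.3 K)/0.06687 = 3490 W

Q = 3490 W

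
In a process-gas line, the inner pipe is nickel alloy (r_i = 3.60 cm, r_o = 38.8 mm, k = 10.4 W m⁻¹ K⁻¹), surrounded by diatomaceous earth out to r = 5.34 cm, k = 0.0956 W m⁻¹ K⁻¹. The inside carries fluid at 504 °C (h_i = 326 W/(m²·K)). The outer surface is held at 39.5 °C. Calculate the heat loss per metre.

Series thermal resistances, inner to outer:
  R'_conv,in = 1/(2πr h) = 1/(2π·0.0360·326) = 0.01356 m·K/W
  R'_nickel alloy = ln(0.0388/0.0360)/(2πk) = 0.07490/(2π·10.4) = 0.001146 m·K/W
  R'_diatomaceous earth = ln(0.0534/0.0388)/(2πk) = 0.3194/(2π·0.0956) = 0.5317 m·K/W
ΣR = 0.01356 + 0.001146 + 0.5317 = 0.5464 m·K/W
Q' = ΔT/ΣR = (504 °C − 39.5 °C)/0.5464 = 850 W/m

Q' = 850 W/m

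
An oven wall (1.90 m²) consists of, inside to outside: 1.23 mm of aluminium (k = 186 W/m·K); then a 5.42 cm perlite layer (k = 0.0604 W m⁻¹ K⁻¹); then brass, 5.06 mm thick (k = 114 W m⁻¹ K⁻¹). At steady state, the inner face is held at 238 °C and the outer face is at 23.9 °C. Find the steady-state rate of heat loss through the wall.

Q = 453 W

Series thermal resistances, inner to outer:
  R_aluminium = L/(kA) = 0.00123/(186·1.90) = 3.480×10^-6 K/W
  R_perlite = L/(kA) = 0.0542/(0.0604·1.90) = 0.4723 K/W
  R_brass = L/(kA) = 0.00506/(114·1.90) = 2.336×10^-5 K/W
ΣR = 3.480×10^-6 + 0.4723 + 2.336×10^-5 = 0.4723 K/W
Q = ΔT/ΣR = (238 °C − 23.9 °C)/0.4723 = 453 W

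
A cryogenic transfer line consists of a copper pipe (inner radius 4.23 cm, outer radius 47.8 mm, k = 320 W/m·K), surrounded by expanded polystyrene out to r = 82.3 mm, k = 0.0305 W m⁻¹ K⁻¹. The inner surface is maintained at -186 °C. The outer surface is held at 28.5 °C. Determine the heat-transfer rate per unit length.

Q' = 75.7 W/m

Series thermal resistances, inner to outer:
  R'_copper = ln(0.0478/0.0423)/(2πk) = 0.1222/(2π·320) = 6.080×10^-5 m·K/W
  R'_expanded polystyrene = ln(0.0823/0.0478)/(2πk) = 0.5433/(2π·0.0305) = 2.835 m·K/W
ΣR = 6.080×10^-5 + 2.835 = 2.835 m·K/W
Q' = ΔT/ΣR = (-186 °C − 28.5 °C)/2.835 = -75.7 W/m
(Negative Q' ⇒ heat flows inward; heat gain = 75.7 W/m.)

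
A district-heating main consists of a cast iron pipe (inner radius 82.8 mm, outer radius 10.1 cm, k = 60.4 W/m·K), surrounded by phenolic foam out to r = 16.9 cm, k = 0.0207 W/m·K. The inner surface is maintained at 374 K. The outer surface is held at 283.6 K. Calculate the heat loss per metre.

Resistance network (inner→outer):
  R'_cast iron = ln(0.101/0.0828)/(2πk) = 0.1987/(2π·60.4) = 5.236×10^-4 m·K/W
  R'_phenolic foam = ln(0.169/0.101)/(2πk) = 0.5148/(2π·0.0207) = 3.958 m·K/W
ΣR = 5.236×10^-4 + 3.958 = 3.959 m·K/W
Q' = ΔT/ΣR = (374 K − 283.6 K)/3.959 = 22.8 W/m

Q' = 22.8 W/m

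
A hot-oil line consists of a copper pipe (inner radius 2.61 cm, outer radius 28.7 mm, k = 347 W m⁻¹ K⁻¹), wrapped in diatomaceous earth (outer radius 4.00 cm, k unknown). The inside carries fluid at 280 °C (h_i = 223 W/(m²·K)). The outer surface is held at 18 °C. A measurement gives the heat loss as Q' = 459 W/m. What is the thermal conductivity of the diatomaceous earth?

k = 0.0972 W/m·K

ΣR = ΔT/Q' = |280 − 18|/459 = 0.5708 m·K/W
Known resistances:
  R'_conv,in = 1/(2πr h) = 1/(2π·0.0261·223) = 0.02734 m·K/W
  R'_copper = ln(0.0287/0.0261)/(2πk) = 0.09496/(2π·347) = 4.356×10^-5 m·K/W
R_diatomaceous earth = ΣR − ΣR_known = 0.5708 − 0.02738 = 0.5434 m·K/W
ln(r₂/r₁)/(2πk) = 0.5434 ⇒ k = 0.3320/(2π·0.5434) = 0.0972 W/m·K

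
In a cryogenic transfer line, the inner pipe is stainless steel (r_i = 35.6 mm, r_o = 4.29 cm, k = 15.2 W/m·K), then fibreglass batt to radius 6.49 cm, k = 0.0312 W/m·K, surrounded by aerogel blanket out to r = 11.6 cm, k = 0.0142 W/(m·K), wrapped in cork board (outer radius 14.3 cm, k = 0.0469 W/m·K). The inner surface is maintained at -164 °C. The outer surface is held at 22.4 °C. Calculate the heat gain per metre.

Q' = 20.0 W/m

Resistance network (inner→outer):
  R'_stainless steel = ln(0.0429/0.0356)/(2πk) = 0.1865/(2π·15.2) = 0.001953 m·K/W
  R'_fibreglass batt = ln(0.0649/0.0429)/(2πk) = 0.4140/(2π·0.0312) = 2.112 m·K/W
  R'_aerogel blanket = ln(0.116/0.0649)/(2πk) = 0.5807/(2π·0.0142) = 6.509 m·K/W
  R'_cork board = ln(0.143/0.116)/(2πk) = 0.2093/(2π·0.0469) = 0.7101 m·K/W
ΣR = 0.001953 + 2.112 + 6.509 + 0.7101 = 9.333 m·K/W
Q' = ΔT/ΣR = (-164 °C − 22.4 °C)/9.333 = -20.0 W/m
(Negative Q' ⇒ heat flows inward; heat gain = 20.0 W/m.)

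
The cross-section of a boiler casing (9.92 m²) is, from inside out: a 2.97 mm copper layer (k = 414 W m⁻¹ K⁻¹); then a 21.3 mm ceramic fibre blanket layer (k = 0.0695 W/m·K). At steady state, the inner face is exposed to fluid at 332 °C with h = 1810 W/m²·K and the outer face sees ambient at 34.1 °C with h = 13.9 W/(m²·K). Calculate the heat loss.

Resistance network (inner→outer):
  R_conv,in = 1/(hA) = 1/(1810·9.92) = 5.569×10^-5 K/W
  R_copper = L/(kA) = 0.00297/(414·9.92) = 7.232×10^-7 K/W
  R_ceramic fibre blanket = L/(kA) = 0.0213/(0.0695·9.92) = 0.03089 K/W
  R_conv,out = 1/(hA) = 1/(13.9·9.92) = 0.007252 K/W
ΣR = 5.569×10^-5 + 7.232×10^-7 + 0.03089 + 0.007252 = 0.03820 K/W
Q = ΔT/ΣR = (332 °C − 34.1 °C)/0.03820 = 7800 W

Q = 7.80 kW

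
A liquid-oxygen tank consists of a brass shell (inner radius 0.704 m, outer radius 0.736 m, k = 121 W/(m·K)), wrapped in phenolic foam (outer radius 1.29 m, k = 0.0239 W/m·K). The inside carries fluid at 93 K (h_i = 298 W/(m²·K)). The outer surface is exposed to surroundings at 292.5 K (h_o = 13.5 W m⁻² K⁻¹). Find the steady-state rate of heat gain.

Resistance network (inner→outer):
  R_conv,in = 1/(4πr²h) = 1/(4π·0.704²·298) = 5.388×10^-4 K/W
  R_brass = (1/0.704 − 1/0.736)/(4πk) = 0.06176/(4π·121) = 4.062×10^-5 K/W
  R_phenolic foam = (1/0.736 − 1/1.29)/(4πk) = 0.5835/(4π·0.0239) = 1.943 K/W
  R_conv,out = 1/(4πr²h) = 1/(4π·1.29²·13.5) = 0.003542 K/W
ΣR = 5.388×10^-4 + 4.062×10^-5 + 1.943 + 0.003542 = 1.947 K/W
Q = ΔT/ΣR = (93 K − 292.5 K)/1.947 = -102 W
(Negative Q ⇒ heat flows inward; heat gain = 102 W.)

Q = 102 W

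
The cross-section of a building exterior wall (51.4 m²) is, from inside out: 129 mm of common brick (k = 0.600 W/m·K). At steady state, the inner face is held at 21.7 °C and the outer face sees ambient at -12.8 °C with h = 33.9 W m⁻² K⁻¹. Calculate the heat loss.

Resistance network (inner→outer):
  R_common brick = L/(kA) = 0.129/(0.600·51.4) = 0.004183 K/W
  R_conv,out = 1/(hA) = 1/(33.9·51.4) = 5.739×10^-4 K/W
ΣR = 0.004183 + 5.739×10^-4 = 0.004757 K/W
Q = ΔT/ΣR = (21.7 °C − -12.8 °C)/0.004757 = 7250 W

Q = 7250 W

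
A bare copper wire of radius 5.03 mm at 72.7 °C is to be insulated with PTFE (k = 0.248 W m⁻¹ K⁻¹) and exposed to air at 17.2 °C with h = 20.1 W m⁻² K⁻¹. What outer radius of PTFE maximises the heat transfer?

For a cylinder, r_cr = k_ins/h = 0.248/20.1 = 0.0123 m = 1.23 cm

r_cr = 1.23 cm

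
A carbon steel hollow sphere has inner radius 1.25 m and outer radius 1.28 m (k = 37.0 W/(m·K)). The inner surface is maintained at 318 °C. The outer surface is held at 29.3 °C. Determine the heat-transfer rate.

Q = 4πk·ΔT/(1/r₁ − 1/r₂) = 4π × 37.0 × 288.7 / (1/1.25 − 1/1.28) = 7.16×10^6 W

Q = 7160 kW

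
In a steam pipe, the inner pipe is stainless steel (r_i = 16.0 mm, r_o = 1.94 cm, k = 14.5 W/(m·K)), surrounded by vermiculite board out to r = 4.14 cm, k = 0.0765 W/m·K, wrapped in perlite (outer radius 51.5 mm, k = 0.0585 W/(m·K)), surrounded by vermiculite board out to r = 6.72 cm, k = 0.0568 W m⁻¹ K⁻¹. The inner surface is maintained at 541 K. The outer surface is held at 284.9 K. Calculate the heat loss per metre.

Treat each layer as a resistance in series:
  R'_stainless steel = ln(0.0194/0.0160)/(2πk) = 0.1927/(2π·14.5) = 0.002115 m·K/W
  R'_vermiculite board = ln(0.0414/0.0194)/(2πk) = 0.7580/(2π·0.0765) = 1.577 m·K/W
  R'_perlite = ln(0.0515/0.0414)/(2πk) = 0.2183/(2π·0.0585) = 0.5939 m·K/W
  R'_vermiculite board = ln(0.0672/0.0515)/(2πk) = 0.2661/(2π·0.0568) = 0.7456 m·K/W
ΣR = 0.002115 + 1.577 + 0.5939 + 0.7456 = 2.919 m·K/W
Q' = ΔT/ΣR = (541 K − 284.9 K)/2.919 = 87.7 W/m

Q' = 87.7 W/m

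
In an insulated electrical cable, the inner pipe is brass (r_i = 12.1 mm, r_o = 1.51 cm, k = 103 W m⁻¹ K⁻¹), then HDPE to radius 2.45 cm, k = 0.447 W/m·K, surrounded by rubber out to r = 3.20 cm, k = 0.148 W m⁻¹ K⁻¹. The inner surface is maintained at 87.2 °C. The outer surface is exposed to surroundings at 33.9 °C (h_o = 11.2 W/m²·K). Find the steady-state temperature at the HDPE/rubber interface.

Treat each layer as a resistance in series:
  R'_brass = ln(0.0151/0.0121)/(2πk) = 0.2215/(2π·103) = 3.422×10^-4 m·K/W
  R'_HDPE = ln(0.0245/0.0151)/(2πk) = 0.4840/(2π·0.447) = 0.1723 m·K/W
  R'_rubber = ln(0.0320/0.0245)/(2πk) = 0.2671/(2π·0.148) = 0.2872 m·K/W
  R'_conv,out = 1/(2πr h) = 1/(2π·0.0320·11.2) = 0.4441 m·K/W
ΣR = 3.422×10^-4 + 0.1723 + 0.2872 + 0.4441 = 0.9039 m·K/W
Q' = ΔT/ΣR = (87.2 °C − 33.9 °C)/0.9039 = 58.97 W/m
From the inner boundary to the HDPE/rubber interface, ΣR_partial = 0.1726 m·K/W.
T_interface = T_in − Q'·ΣR_partial = 87.2 °C − (58.97)(0.1726) = 77.0 °C

T = 77.0 °C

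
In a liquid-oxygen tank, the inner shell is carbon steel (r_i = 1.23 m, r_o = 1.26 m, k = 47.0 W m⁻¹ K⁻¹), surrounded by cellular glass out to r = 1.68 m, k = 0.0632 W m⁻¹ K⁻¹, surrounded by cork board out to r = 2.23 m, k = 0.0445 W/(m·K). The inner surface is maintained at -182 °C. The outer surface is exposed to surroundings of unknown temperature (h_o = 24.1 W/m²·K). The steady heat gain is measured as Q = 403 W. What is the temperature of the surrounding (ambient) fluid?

T_out = 24.8 °C

Sum the resistances:
  R_carbon steel = (1/1.23 − 1/1.26)/(4πk) = 0.01936/(4π·47.0) = 3.277×10^-5 K/W
  R_cellular glass = (1/1.26 − 1/1.68)/(4πk) = 0.1984/(4π·0.0632) = 0.2498 K/W
  R_cork board = (1/1.68 − 1/2.23)/(4πk) = 0.1468/(4π·0.0445) = 0.2625 K/W
  R_conv,out = 1/(4πr²h) = 1/(4π·2.23²·24.1) = 6.640×10^-4 K/W
ΣR = 0.5131 K/W
ΔT = Q·ΣR = 403 × 0.5131 = 206.8 K
Heat flows inward, so T_out = T_in + ΔT = -182 + 206.8 = 24.8 °C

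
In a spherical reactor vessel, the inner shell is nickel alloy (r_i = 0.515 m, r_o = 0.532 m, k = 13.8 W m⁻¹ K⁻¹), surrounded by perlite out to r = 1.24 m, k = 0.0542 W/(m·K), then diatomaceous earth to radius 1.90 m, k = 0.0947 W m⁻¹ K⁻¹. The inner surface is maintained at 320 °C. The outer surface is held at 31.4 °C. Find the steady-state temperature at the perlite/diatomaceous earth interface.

Resistance network (inner→outer):
  R_nickel alloy = (1/0.515 − 1/0.532)/(4πk) = 0.06205/(4π·13.8) = 3.578×10^-4 K/W
  R_perlite = (1/0.532 − 1/1.24)/(4πk) = 1.073/(4π·0.0542) = 1.576 K/W
  R_diatomaceous earth = (1/1.24 − 1/1.90)/(4πk) = 0.2801/(4π·0.0947) = 0.2354 K/W
ΣR = 3.578×10^-4 + 1.576 + 0.2354 = 1.812 K/W
Q = ΔT/ΣR = (320 °C − 31.4 °C)/1.812 = 159.3 W
From the inner boundary to the perlite/diatomaceous earth interface, ΣR_partial = 1.576 K/W.
T_interface = T_in − Q·ΣR_partial = 320 °C − (159.3)(1.576) = 68.9 °C

T = 68.9 °C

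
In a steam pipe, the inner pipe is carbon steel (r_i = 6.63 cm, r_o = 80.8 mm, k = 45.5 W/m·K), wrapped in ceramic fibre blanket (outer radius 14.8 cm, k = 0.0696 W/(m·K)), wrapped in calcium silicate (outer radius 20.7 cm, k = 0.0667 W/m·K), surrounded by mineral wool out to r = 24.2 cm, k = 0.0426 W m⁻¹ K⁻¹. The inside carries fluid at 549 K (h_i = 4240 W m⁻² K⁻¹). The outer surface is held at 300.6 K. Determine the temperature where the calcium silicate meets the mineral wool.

Series thermal resistances, inner to outer:
  R'_conv,in = 1/(2πr h) = 1/(2π·0.0663·4240) = 5.662×10^-4 m·K/W
  R'_carbon steel = ln(0.0808/0.0663)/(2πk) = 0.1978/(2π·45.5) = 6.918×10^-4 m·K/W
  R'_ceramic fibre blanket = ln(0.148/0.0808)/(2πk) = 0.6052/(2π·0.0696) = 1.384 m·K/W
  R'_calcium silicate = ln(0.207/0.148)/(2πk) = 0.3355/(2π·0.0667) = 0.8006 m·K/W
  R'_mineral wool = ln(0.242/0.207)/(2πk) = 0.1562/(2π·0.0426) = 0.5836 m·K/W
ΣR = 5.662×10^-4 + 6.918×10^-4 + 1.384 + 0.8006 + 0.5836 = 2.769 m·K/W
Q' = ΔT/ΣR = (549 K − 300.6 K)/2.769 = 89.71 W/m
From the inner boundary to the calcium silicate/mineral wool interface, ΣR_partial = 2.186 m·K/W.
T_interface = T_in − Q'·ΣR_partial = 549 K − (89.71)(2.186) = 352.9 K

T = 352.9 K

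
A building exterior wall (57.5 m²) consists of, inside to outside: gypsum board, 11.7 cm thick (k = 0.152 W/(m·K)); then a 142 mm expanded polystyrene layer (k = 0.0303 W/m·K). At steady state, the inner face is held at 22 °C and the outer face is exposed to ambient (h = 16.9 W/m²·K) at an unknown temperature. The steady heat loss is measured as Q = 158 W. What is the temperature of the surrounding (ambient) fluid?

Series resistances:
  R_gypsum board = L/(kA) = 0.117/(0.152·57.5) = 0.01339 K/W
  R_expanded polystyrene = L/(kA) = 0.142/(0.0303·57.5) = 0.08150 K/W
  R_conv,out = 1/(hA) = 1/(16.9·57.5) = 0.001029 K/W
ΣR = 0.09592 K/W
ΔT = Q·ΣR = 158 × 0.09592 = 15.16 K
Heat flows outward, so T_out = T_in − ΔT = 22 − 15.16 = 6.84 °C

T_out = 6.84 °C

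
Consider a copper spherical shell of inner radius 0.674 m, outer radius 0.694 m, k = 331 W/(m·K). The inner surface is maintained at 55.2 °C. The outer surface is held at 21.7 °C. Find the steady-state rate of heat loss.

Q = 4πk·ΔT/(1/r₁ − 1/r₂) = 4π × 331 × 33.5 / (1/0.674 − 1/0.694) = 3.26×10^6 W

Q = 3260 kW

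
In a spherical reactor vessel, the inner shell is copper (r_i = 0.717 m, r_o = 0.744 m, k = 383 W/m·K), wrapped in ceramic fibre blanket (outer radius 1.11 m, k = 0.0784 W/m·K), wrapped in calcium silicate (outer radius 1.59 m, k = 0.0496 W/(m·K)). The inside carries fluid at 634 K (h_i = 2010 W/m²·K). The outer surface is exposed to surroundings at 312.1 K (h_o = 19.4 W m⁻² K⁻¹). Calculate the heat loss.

Treat each layer as a resistance in series:
  R_conv,in = 1/(4πr²h) = 1/(4π·0.717²·2010) = 7.701×10^-5 K/W
  R_copper = (1/0.717 − 1/0.744)/(4πk) = 0.05061/(4π·383) = 1.052×10^-5 K/W
  R_ceramic fibre blanket = (1/0.744 − 1/1.11)/(4πk) = 0.4432/(4π·0.0784) = 0.4498 K/W
  R_calcium silicate = (1/1.11 − 1/1.59)/(4πk) = 0.2720/(4π·0.0496) = 0.4363 K/W
  R_conv,out = 1/(4πr²h) = 1/(4π·1.59²·19.4) = 0.001623 K/W
ΣR = 7.701×10^-5 + 1.052×10^-5 + 0.4498 + 0.4363 + 0.001623 = 0.8878 K/W
Q = ΔT/ΣR = (634 K − 312.1 K)/0.8878 = 363 W

Q = 363 W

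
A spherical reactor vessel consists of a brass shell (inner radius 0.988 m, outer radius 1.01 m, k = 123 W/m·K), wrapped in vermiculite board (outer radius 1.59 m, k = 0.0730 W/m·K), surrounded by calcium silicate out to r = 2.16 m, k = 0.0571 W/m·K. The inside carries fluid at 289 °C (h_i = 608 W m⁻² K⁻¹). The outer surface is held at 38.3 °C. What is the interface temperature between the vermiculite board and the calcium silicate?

Resistance network (inner→outer):
  R_conv,in = 1/(4πr²h) = 1/(4π·0.988²·608) = 1.341×10^-4 K/W
  R_brass = (1/0.988 − 1/1.01)/(4πk) = 0.02205/(4π·123) = 1.426×10^-5 K/W
  R_vermiculite board = (1/1.01 − 1/1.59)/(4πk) = 0.3612/(4π·0.0730) = 0.3937 K/W
  R_calcium silicate = (1/1.59 − 1/2.16)/(4πk) = 0.1660/(4π·0.0571) = 0.2313 K/W
ΣR = 1.341×10^-4 + 1.426×10^-5 + 0.3937 + 0.2313 = 0.6251 K/W
Q = ΔT/ΣR = (289 °C − 38.3 °C)/0.6251 = 401.1 W
From the inner boundary to the vermiculite board/calcium silicate interface, ΣR_partial = 0.3938 K/W.
T_interface = T_in − Q·ΣR_partial = 289 °C − (401.1)(0.3938) = 131 °C

T = 131 °C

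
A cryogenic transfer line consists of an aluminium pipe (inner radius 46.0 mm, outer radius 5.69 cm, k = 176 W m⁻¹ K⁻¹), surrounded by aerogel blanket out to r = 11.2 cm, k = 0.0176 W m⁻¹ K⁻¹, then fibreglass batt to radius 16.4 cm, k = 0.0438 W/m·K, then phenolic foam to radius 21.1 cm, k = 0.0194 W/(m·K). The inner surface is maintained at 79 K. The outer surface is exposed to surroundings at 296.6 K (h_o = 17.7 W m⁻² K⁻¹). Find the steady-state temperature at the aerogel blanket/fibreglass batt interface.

T = 217.5 K

Treat each layer as a resistance in series:
  R'_aluminium = ln(0.0569/0.0460)/(2πk) = 0.2127/(2π·176) = 1.923×10^-4 m·K/W
  R'_aerogel blanket = ln(0.112/0.0569)/(2πk) = 0.6772/(2π·0.0176) = 6.124 m·K/W
  R'_fibreglass batt = ln(0.164/0.112)/(2πk) = 0.3814/(2π·0.0438) = 1.386 m·K/W
  R'_phenolic foam = ln(0.211/0.164)/(2πk) = 0.2520/(2π·0.0194) = 2.067 m·K/W
  R'_conv,out = 1/(2πr h) = 1/(2π·0.211·17.7) = 0.04262 m·K/W
ΣR = 1.923×10^-4 + 6.124 + 1.386 + 2.067 + 0.04262 = 9.620 m·K/W
Q' = ΔT/ΣR = (79 K − 296.6 K)/9.620 = -22.62 W/m
From the inner boundary to the aerogel blanket/fibreglass batt interface, ΣR_partial = 6.124 m·K/W.
T_interface = T_in − Q'·ΣR_partial = 79 K − (-22.62)(6.124) = 217.5 K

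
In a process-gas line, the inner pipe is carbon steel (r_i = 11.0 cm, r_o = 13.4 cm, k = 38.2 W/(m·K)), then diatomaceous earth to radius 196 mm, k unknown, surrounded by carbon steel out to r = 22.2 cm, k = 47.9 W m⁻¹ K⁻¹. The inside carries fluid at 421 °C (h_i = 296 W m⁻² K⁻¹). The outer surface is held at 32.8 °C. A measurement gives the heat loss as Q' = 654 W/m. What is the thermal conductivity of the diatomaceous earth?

ΣR = ΔT/Q' = |421 − 32.8|/654 = 0.5936 m·K/W
Known resistances:
  R'_conv,in = 1/(2πr h) = 1/(2π·0.110·296) = 0.004888 m·K/W
  R'_carbon steel = ln(0.134/0.110)/(2πk) = 0.1974/(2π·38.2) = 8.223×10^-4 m·K/W
  R'_carbon steel = ln(0.222/0.196)/(2πk) = 0.1246/(2π·47.9) = 4.139×10^-4 m·K/W
R_diatomaceous earth = ΣR − ΣR_known = 0.5936 − 0.006124 = 0.5875 m·K/W
ln(r₂/r₁)/(2πk) = 0.5875 ⇒ k = 0.3803/(2π·0.5875) = 0.103 W/m·K

k = 0.103 W/m·K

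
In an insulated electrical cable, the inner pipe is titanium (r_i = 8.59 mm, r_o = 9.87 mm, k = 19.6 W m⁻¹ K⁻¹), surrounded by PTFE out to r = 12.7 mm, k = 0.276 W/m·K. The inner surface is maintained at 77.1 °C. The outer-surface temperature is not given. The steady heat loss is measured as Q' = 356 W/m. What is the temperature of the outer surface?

Series resistances:
  R'_titanium = ln(0.00987/0.00859)/(2πk) = 0.1389/(2π·19.6) = 0.001128 m·K/W
  R'_PTFE = ln(0.0127/0.00987)/(2πk) = 0.2521/(2π·0.276) = 0.1454 m·K/W
ΣR = 0.1465 m·K/W
ΔT = Q'·ΣR = 356 × 0.1465 = 52.15 K
Heat flows outward, so T_out = T_in − ΔT = 77.1 − 52.15 = 24.9 °C

T_out = 24.9 °C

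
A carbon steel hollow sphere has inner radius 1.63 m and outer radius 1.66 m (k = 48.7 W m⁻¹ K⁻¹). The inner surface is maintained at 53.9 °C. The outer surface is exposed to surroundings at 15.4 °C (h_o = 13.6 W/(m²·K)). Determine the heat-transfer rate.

Q = 18000 W

Resistance network (inner→outer):
  R_carbon steel = (1/1.63 − 1/1.66)/(4πk) = 0.01109/(4π·48.7) = 1.812×10^-5 K/W
  R_conv,out = 1/(4πr²h) = 1/(4π·1.66²·13.6) = 0.002123 K/W
ΣR = 1.812×10^-5 + 0.002123 = 0.002141 K/W
Q = ΔT/ΣR = (53.9 °C − 15.4 °C)/0.002141 = 18000 W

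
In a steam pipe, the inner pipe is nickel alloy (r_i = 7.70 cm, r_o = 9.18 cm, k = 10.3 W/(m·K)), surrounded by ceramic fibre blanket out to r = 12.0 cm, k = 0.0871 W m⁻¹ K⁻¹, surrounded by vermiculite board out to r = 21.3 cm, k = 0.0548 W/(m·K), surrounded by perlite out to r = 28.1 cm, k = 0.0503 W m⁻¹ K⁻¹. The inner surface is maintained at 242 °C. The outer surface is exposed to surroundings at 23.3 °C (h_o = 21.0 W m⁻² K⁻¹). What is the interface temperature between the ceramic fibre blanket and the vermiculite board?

Resistance network (inner→outer):
  R'_nickel alloy = ln(0.0918/0.0770)/(2πk) = 0.1758/(2π·10.3) = 0.002717 m·K/W
  R'_ceramic fibre blanket = ln(0.120/0.0918)/(2πk) = 0.2679/(2π·0.0871) = 0.4895 m·K/W
  R'_vermiculite board = ln(0.213/0.120)/(2πk) = 0.5738/(2π·0.0548) = 1.666 m·K/W
  R'_perlite = ln(0.281/0.213)/(2πk) = 0.2771/(2π·0.0503) = 0.8767 m·K/W
  R'_conv,out = 1/(2πr h) = 1/(2π·0.281·21.0) = 0.02697 m·K/W
ΣR = 0.002717 + 0.4895 + 1.666 + 0.8767 + 0.02697 = 3.062 m·K/W
Q' = ΔT/ΣR = (242 °C − 23.3 °C)/3.062 = 71.42 W/m
From the inner boundary to the ceramic fibre blanket/vermiculite board interface, ΣR_partial = 0.4922 m·K/W.
T_interface = T_in − Q'·ΣR_partial = 242 °C − (71.42)(0.4922) = 207 °C

T = 207 °C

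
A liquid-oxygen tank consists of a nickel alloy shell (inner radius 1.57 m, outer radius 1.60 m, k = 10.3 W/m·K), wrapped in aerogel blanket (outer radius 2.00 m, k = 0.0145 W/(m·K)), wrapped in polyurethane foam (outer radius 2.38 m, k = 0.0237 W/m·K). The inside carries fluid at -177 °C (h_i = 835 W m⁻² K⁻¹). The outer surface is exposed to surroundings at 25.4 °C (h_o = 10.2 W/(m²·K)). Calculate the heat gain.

Q = 212 W

Series thermal resistances, inner to outer:
  R_conv,in = 1/(4πr²h) = 1/(4π·1.57²·835) = 3.866×10^-5 K/W
  R_nickel alloy = (1/1.57 − 1/1.60)/(4πk) = 0.01194/(4π·10.3) = 9.227×10^-5 K/W
  R_aerogel blanket = (1/1.60 − 1/2.00)/(4πk) = 0.1250/(4π·0.0145) = 0.6860 K/W
  R_polyurethane foam = (1/2.00 − 1/2.38)/(4πk) = 0.07983/(4π·0.0237) = 0.2681 K/W
  R_conv,out = 1/(4πr²h) = 1/(4π·2.38²·10.2) = 0.001377 K/W
ΣR = 3.866×10^-5 + 9.227×10^-5 + 0.6860 + 0.2681 + 0.001377 = 0.9556 K/W
Q = ΔT/ΣR = (-177 °C − 25.4 °C)/0.9556 = -212 W
(Negative Q ⇒ heat flows inward; heat gain = 212 W.)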